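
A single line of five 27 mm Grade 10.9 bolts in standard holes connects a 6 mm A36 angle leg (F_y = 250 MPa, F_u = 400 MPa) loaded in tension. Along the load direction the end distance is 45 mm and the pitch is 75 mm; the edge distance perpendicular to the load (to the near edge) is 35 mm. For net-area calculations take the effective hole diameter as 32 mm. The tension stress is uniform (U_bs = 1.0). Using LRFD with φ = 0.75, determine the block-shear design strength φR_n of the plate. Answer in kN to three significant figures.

251 kN

Shear plane L_v = 45 + 4·75 = 345 mm; A_gv = 345 × 6 = 2070 mm².
A_nv = (345 − 4.5·32) × 6 = 1206 mm².
A_nt = (35 − 0.5·32) × 6 = 114 mm².
0.6 F_u A_nv = 289.4 kN; 0.6 F_y A_gv = 310.5 kN → shear rupture governs the shear term.
R_n = 289.4 + 1.0 × 400 × 114 / 1000 = 335 kN.
Design strength φR_n = 0.75 × 335 = 251 kN.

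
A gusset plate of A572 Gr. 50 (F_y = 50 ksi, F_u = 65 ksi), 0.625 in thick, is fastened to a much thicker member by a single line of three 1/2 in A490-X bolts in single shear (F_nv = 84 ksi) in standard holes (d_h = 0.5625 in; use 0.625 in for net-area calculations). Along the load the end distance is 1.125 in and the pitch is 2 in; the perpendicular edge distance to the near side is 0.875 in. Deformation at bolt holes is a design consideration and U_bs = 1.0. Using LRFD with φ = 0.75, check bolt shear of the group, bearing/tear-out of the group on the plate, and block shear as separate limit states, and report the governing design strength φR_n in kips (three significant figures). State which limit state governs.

37.1 kips (bolt shear governs)

Bolt shear: A_b = π·0.5²/4 = 0.1963 in²; R_n = 84 × 0.1963 × 3 × 1 = 49.48 kips → 0.75 × 49.48 = 37.1 kips.
Bearing: edge l_c = 0.8438, r_n = 41.13 kips; interior l_c = 1.438, r_n = 48.75 kips; R_n = 41.13 + 2·48.75 = 138.6 kips → 104 kips.
Block shear: A_gv = 3.203, A_nv = 2.227, A_nt = 0.3516 in²; R_n = min(0.6F_uA_nv, 0.6F_yA_gv) + U_bs·F_u·A_nt = 109.7 kips → 82.3 kips.
Bolt shear governs: 37.1 kips.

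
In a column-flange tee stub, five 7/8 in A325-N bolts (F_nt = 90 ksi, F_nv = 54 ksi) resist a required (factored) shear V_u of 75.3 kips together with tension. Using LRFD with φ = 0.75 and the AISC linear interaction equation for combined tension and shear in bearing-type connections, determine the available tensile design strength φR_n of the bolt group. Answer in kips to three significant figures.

138 kips

A_b = π·0.875²/4 = 0.6013 in²; f_rv = 75.3 / (5 × 0.6013) = 25.04 ksi.
F'_nt = 1.3 F_nt − (F_nt / φF_nv) f_rv = 1.3·90 − (90/(0.75·54))·25.04 = 61.34 ksi, capped at F_nt → F'_nt = 61.34 ksi.
R_n = F'_nt · A_b · n = 61.34 × 0.6013 × 5 = 184.4 kips.
Design strength φR_n = 0.75 × 184.4 = 138 kips.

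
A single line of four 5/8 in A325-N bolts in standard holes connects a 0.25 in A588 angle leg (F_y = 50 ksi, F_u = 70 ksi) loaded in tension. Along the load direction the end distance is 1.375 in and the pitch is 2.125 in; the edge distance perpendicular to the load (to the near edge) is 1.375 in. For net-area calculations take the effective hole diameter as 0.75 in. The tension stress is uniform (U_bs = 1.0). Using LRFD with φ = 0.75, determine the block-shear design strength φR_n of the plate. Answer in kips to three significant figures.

53.5 kips

Shear plane L_v = 1.375 + 3·2.125 = 7.75 in; A_gv = 7.75 × 0.25 = 1.938 in².
A_nv = (7.75 − 3.5·0.75) × 0.25 = 1.281 in².
A_nt = (1.375 − 0.5·0.75) × 0.25 = 0.25 in².
0.6 F_u A_nv = 53.81 kips; 0.6 F_y A_gv = 58.12 kips → shear rupture governs the shear term.
R_n = 53.81 + 1.0 × 70 × 0.25 = 71.31 kips.
Design strength φR_n = 0.75 × 71.31 = 53.5 kips.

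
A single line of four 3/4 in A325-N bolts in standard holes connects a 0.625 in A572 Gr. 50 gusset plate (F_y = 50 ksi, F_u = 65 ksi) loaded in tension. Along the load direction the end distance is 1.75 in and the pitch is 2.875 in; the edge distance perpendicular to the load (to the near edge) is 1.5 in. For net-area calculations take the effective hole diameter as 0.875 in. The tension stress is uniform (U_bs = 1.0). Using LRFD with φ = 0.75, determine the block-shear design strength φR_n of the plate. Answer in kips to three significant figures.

Shear plane L_v = 1.75 + 3·2.875 = 10.38 in; A_gv = 10.38 × 0.625 = 6.484 in².
A_nv = (10.38 − 3.5·0.875) × 0.625 = 4.57 in².
A_nt = (1.5 − 0.5·0.875) × 0.625 = 0.6641 in².
0.6 F_u A_nv = 178.2 kips; 0.6 F_y A_gv = 194.5 kips → shear rupture governs the shear term.
R_n = 178.2 + 1.0 × 65 × 0.6641 = 221.4 kips.
Design strength φR_n = 0.75 × 221.4 = 166 kips.

166 kips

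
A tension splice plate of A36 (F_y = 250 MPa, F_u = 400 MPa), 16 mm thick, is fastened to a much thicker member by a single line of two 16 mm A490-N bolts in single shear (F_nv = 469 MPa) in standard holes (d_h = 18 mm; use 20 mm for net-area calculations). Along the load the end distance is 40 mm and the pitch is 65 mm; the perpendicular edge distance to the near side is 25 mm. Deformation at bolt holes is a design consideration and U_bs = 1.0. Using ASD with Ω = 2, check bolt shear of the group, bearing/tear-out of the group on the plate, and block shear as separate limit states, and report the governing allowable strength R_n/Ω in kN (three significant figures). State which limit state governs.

Bolt shear: A_b = π·16²/4 = 201.1 mm²; R_n = 469 × 201.1 × 2 × 1 / 1000 = 188.6 kN → 188.6 / 2 = 94.3 kN.
Bearing: edge l_c = 31, r_n = 238.1 kN; interior l_c = 47, r_n = 245.8 kN; R_n = 238.1 + 1·245.8 = 483.8 kN → 242 kN.
Block shear: A_gv = 1680, A_nv = 1200, A_nt = 240 mm²; R_n = min(0.6F_uA_nv, 0.6F_yA_gv) + U_bs·F_u·A_nt = 348 kN → 174 kN.
Bolt shear governs: 94.3 kN.

94.3 kN (bolt shear governs)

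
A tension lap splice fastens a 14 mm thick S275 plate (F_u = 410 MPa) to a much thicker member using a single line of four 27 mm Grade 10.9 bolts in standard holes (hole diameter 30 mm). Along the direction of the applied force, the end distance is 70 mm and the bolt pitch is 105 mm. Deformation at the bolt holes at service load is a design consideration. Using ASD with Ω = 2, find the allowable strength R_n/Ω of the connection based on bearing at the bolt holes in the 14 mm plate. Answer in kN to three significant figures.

744 kN

Per bolt r_n = 1.2 l_c t F_u ≤ 2.4 d t F_u; upper limit = 2.4 × 27 × 14 × 410 / 1000 = 372 kN.
Edge bolt: l_c = 70 − 30/2 = 55 mm → 1.2 × 55 × 14 × 410 / 1000 = 378.8 → r_n = 372 kN.
Interior bolts: l_c = 105 − 30 = 75 mm → 1.2 × 75 × 14 × 410 / 1000 = 516.6 → r_n = 372 kN.
R_n = 1 × 372 + 3 × 372 = 1488 kN.
Allowable strength R_n/Ω = 1488 / 2 = 744 kN.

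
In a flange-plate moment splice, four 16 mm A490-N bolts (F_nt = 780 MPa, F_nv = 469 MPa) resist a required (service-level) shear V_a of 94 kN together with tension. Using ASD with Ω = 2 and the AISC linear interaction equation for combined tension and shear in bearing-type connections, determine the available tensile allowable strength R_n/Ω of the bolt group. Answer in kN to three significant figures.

251 kN

A_b = π·16²/4 = 201.1 mm²; f_rv = 94 × 1000 / (4 × 201.1) = 116.9 MPa.
F'_nt = 1.3 F_nt − (Ω F_nt / F_nv) f_rv = 1.3·780 − (2·780/469)·116.9 = 625.2 MPa, capped at F_nt → F'_nt = 625.2 MPa.
R_n = F'_nt · A_b · n = 625.2 × 201.1 × 4 / 1000 = 502.8 kN.
Allowable strength R_n/Ω = 502.8 / 2 = 251 kN.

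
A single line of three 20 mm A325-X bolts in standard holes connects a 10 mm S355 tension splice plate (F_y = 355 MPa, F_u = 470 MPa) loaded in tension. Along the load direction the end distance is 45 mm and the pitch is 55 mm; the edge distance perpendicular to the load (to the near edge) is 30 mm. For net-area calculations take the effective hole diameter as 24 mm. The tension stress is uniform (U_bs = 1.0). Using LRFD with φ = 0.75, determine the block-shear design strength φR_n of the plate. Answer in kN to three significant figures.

Shear plane L_v = 45 + 2·55 = 155 mm; A_gv = 155 × 10 = 1550 mm².
A_nv = (155 − 2.5·24) × 10 = 950 mm².
A_nt = (30 − 0.5·24) × 10 = 180 mm².
0.6 F_u A_nv = 267.9 kN; 0.6 F_y A_gv = 330.2 kN → shear rupture governs the shear term.
R_n = 267.9 + 1.0 × 470 × 180 / 1000 = 352.5 kN.
Design strength φR_n = 0.75 × 352.5 = 264 kN.

264 kN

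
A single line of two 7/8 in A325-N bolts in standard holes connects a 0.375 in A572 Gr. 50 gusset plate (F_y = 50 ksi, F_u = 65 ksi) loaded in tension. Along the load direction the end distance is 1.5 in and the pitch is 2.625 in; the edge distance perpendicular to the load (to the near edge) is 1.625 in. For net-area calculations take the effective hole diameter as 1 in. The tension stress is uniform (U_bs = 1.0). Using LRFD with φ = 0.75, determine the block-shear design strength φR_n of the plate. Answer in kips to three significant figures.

49.4 kips

Shear plane L_v = 1.5 + 1·2.625 = 4.125 in; A_gv = 4.125 × 0.375 = 1.547 in².
A_nv = (4.125 − 1.5·1) × 0.375 = 0.9844 in².
A_nt = (1.625 − 0.5·1) × 0.375 = 0.4219 in².
0.6 F_u A_nv = 38.39 kips; 0.6 F_y A_gv = 46.41 kips → shear rupture governs the shear term.
R_n = 38.39 + 1.0 × 65 × 0.4219 = 65.81 kips.
Design strength φR_n = 0.75 × 65.81 = 49.4 kips.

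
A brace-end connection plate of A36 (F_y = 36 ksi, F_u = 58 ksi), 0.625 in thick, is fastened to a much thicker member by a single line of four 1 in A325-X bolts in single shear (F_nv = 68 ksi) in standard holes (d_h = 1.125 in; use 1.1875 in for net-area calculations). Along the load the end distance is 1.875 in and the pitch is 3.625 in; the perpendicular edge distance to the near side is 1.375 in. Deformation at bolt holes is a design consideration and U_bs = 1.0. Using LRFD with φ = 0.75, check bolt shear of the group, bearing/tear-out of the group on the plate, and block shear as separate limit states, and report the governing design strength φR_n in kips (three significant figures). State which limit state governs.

Bolt shear: A_b = π·1²/4 = 0.7854 in²; R_n = 68 × 0.7854 × 4 × 1 = 213.6 kips → 0.75 × 213.6 = 160 kips.
Bearing: edge l_c = 1.312, r_n = 57.09 kips; interior l_c = 2.5, r_n = 87 kips; R_n = 57.09 + 3·87 = 318.1 kips → 239 kips.
Block shear: A_gv = 7.969, A_nv = 5.371, A_nt = 0.4883 in²; R_n = min(0.6F_uA_nv, 0.6F_yA_gv) + U_bs·F_u·A_nt = 200.4 kips → 150 kips.
Block shear governs: 150 kips.

150 kips (block shear governs)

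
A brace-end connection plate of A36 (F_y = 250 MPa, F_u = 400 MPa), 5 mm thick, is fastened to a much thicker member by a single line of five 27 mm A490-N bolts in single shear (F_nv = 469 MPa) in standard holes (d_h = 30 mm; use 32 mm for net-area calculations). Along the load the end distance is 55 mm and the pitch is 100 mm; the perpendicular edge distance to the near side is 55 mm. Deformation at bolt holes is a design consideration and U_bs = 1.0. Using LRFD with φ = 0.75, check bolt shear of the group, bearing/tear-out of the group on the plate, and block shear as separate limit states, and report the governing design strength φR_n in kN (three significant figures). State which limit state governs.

Bolt shear: A_b = π·27²/4 = 572.6 mm²; R_n = 469 × 572.6 × 5 × 1 / 1000 = 1343 kN → 0.75 × 1343 = 1010 kN.
Bearing: edge l_c = 40, r_n = 96 kN; interior l_c = 70, r_n = 129.6 kN; R_n = 96 + 4·129.6 = 614.4 kN → 461 kN.
Block shear: A_gv = 2275, A_nv = 1555, A_nt = 195 mm²; R_n = min(0.6F_uA_nv, 0.6F_yA_gv) + U_bs·F_u·A_nt = 419.2 kN → 314 kN.
Block shear governs: 314 kN.

314 kN (block shear governs)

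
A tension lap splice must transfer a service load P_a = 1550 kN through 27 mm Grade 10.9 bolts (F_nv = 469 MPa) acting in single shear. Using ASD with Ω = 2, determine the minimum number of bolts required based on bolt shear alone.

A_b = π·27²/4 = 572.6 mm².
Per-bolt allowable strength R_n/Ω = 469 × 572.6 × 1 / 1000 / 2 = 134.3 kN.
n ≥ 1550 / 134.3 = 11.54 → use 12 bolts.

12 bolts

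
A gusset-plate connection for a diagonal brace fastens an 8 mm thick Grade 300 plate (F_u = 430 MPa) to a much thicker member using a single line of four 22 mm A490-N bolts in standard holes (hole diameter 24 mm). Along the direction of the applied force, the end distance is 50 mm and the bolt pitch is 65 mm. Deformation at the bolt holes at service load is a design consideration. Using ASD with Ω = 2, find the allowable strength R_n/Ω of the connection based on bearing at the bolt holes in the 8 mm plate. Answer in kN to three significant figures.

332 kN

Per bolt r_n = 1.2 l_c t F_u ≤ 2.4 d t F_u; upper limit = 2.4 × 22 × 8 × 430 / 1000 = 181.6 kN.
Edge bolt: l_c = 50 − 24/2 = 38 mm → 1.2 × 38 × 8 × 430 / 1000 = 156.9 → r_n = 156.9 kN.
Interior bolts: l_c = 65 − 24 = 41 mm → 1.2 × 41 × 8 × 430 / 1000 = 169.2 → r_n = 169.2 kN.
R_n = 1 × 156.9 + 3 × 169.2 = 664.6 kN.
Allowable strength R_n/Ω = 664.6 / 2 = 332 kN.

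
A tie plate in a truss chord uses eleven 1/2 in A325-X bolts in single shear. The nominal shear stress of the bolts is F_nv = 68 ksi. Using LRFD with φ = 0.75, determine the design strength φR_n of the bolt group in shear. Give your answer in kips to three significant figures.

110 kips

A_b = π × 0.5² / 4 = 0.1963 in².
R_n = F_nv · A_b · n · n_s = 68 × 0.1963 × 11 × 1 = 146.9 kips.
Design strength φR_n = 0.75 × 146.9 = 110 kips.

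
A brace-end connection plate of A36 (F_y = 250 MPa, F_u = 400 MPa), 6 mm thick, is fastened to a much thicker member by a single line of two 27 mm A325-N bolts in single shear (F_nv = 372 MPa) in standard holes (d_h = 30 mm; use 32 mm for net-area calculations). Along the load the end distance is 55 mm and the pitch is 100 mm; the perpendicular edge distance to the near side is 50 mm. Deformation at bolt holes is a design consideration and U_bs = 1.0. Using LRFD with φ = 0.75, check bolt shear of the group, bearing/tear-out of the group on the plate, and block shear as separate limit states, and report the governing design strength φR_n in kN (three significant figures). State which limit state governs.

Bolt shear: A_b = π·27²/4 = 572.6 mm²; R_n = 372 × 572.6 × 2 × 1 / 1000 = 426 kN → 0.75 × 426 = 319 kN.
Bearing: edge l_c = 40, r_n = 115.2 kN; interior l_c = 70, r_n = 155.5 kN; R_n = 115.2 + 1·155.5 = 270.7 kN → 203 kN.
Block shear: A_gv = 930, A_nv = 642, A_nt = 204 mm²; R_n = min(0.6F_uA_nv, 0.6F_yA_gv) + U_bs·F_u·A_nt = 221.1 kN → 166 kN.
Block shear governs: 166 kN.

166 kN (block shear governs)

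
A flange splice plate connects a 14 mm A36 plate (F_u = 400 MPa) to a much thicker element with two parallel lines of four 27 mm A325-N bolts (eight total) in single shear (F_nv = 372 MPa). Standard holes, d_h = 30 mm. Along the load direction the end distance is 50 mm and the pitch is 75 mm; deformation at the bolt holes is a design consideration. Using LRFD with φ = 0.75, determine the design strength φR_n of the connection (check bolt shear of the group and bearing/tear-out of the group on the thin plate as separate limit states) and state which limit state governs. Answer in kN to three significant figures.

Bolt shear: A_b = π·27²/4 = 572.6 mm²; R_n = 372 × 572.6 × 8 × 1 / 1000 = 1704 kN → 0.75 × 1704 = 1280 kN.
Bearing (1.2 l_c t F_u ≤ 2.4 d t F_u): upper limit = 2.4·27·14·400 / 1000 = 362.9 kN.
  Edge l_c = 50 − 30/2 = 35 → r_n = 235.2 kN; interior l_c = 75 − 30 = 45 → r_n = 302.4 kN.
  R_n,bearing = 2·235.2 + 6·302.4 = 2285 kN → 0.75 × 2285 = 1710 kN.
Bolt shear governs: 1280 kN.

1280 kN (bolt shear governs)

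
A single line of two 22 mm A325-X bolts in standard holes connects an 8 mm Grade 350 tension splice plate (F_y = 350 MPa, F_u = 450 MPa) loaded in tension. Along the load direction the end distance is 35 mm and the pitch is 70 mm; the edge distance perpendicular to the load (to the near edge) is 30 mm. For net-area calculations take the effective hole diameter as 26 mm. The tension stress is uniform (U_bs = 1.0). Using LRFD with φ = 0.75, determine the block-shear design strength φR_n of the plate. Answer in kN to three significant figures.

Shear plane L_v = 35 + 1·70 = 105 mm; A_gv = 105 × 8 = 840 mm².
A_nv = (105 − 1.5·26) × 8 = 528 mm².
A_nt = (30 − 0.5·26) × 8 = 136 mm².
0.6 F_u A_nv = 142.6 kN; 0.6 F_y A_gv = 176.4 kN → shear rupture governs the shear term.
R_n = 142.6 + 1.0 × 450 × 136 / 1000 = 203.8 kN.
Design strength φR_n = 0.75 × 203.8 = 153 kN.

153 kN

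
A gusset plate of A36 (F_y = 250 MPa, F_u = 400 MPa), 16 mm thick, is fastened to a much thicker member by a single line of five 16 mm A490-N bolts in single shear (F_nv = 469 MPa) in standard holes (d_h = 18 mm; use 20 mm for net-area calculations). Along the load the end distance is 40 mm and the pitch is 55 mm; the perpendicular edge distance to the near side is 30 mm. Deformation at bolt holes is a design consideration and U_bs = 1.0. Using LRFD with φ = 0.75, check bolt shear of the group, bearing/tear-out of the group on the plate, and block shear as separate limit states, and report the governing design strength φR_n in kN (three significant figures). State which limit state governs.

354 kN (bolt shear governs)

Bolt shear: A_b = π·16²/4 = 201.1 mm²; R_n = 469 × 201.1 × 5 × 1 / 1000 = 471.5 kN → 0.75 × 471.5 = 354 kN.
Bearing: edge l_c = 31, r_n = 238.1 kN; interior l_c = 37, r_n = 245.8 kN; R_n = 238.1 + 4·245.8 = 1221 kN → 916 kN.
Block shear: A_gv = 4160, A_nv = 2720, A_nt = 320 mm²; R_n = min(0.6F_uA_nv, 0.6F_yA_gv) + U_bs·F_u·A_nt = 752 kN → 564 kN.
Bolt shear governs: 354 kN.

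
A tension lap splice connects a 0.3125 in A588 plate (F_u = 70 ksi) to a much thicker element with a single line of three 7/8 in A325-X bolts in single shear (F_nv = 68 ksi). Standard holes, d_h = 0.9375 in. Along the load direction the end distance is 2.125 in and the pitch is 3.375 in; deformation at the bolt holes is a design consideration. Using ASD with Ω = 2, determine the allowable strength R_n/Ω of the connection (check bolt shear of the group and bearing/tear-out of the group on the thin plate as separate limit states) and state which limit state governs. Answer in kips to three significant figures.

61.3 kips (bolt shear governs)

Bolt shear: A_b = π·0.875²/4 = 0.6013 in²; R_n = 68 × 0.6013 × 3 × 1 = 122.7 kips → 122.7 / 2 = 61.3 kips.
Bearing (1.2 l_c t F_u ≤ 2.4 d t F_u): upper limit = 2.4·0.875·0.3125·70 = 45.94 kips.
  Edge l_c = 2.125 − 0.9375/2 = 1.656 → r_n = 43.48 kips; interior l_c = 3.375 − 0.9375 = 2.438 → r_n = 45.94 kips.
  R_n,bearing = 1·43.48 + 2·45.94 = 135.4 kips → 135.4 / 2 = 67.7 kips.
Bolt shear governs: 61.3 kips.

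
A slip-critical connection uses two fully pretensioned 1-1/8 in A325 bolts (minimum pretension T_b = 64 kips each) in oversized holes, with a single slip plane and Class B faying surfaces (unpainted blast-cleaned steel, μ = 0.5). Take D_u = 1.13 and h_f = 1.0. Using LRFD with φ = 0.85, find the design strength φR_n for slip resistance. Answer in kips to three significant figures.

61.5 kips

R_n = μ · D_u · h_f · T_b · n_s · n_b = 0.5 × 1.13 × 1.0 × 64 × 1 × 2 = 72.32 kips.
Design strength φR_n = 0.85 × 72.32 = 61.5 kips.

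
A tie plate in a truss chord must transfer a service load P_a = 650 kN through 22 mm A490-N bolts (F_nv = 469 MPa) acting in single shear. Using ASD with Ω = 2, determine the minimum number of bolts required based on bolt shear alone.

8 bolts

A_b = π·22²/4 = 380.1 mm².
Per-bolt allowable strength R_n/Ω = 469 × 380.1 × 1 / 1000 / 2 = 89.14 kN.
n ≥ 650 / 89.14 = 7.292 → use 8 bolts.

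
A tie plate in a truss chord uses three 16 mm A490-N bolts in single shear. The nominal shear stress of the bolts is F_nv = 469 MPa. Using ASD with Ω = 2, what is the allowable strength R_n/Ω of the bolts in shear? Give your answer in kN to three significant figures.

A_b = π × 16² / 4 = 201.1 mm².
R_n = F_nv · A_b · n · n_s = 469 × 201.1 × 3 × 1 / 1000 = 282.9 kN.
Allowable strength R_n/Ω = 282.9 / 2 = 141 kN.

141 kN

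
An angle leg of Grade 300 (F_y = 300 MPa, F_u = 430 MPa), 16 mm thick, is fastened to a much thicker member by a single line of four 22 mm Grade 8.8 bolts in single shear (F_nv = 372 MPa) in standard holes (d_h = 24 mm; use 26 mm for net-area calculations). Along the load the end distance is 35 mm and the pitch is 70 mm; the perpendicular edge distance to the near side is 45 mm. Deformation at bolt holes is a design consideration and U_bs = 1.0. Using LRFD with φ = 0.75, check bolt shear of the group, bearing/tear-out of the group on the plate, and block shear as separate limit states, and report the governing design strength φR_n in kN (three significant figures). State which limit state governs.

424 kN (bolt shear governs)

Bolt shear: A_b = π·22²/4 = 380.1 mm²; R_n = 372 × 380.1 × 4 × 1 / 1000 = 565.6 kN → 0.75 × 565.6 = 424 kN.
Bearing: edge l_c = 23, r_n = 189.9 kN; interior l_c = 46, r_n = 363.3 kN; R_n = 189.9 + 3·363.3 = 1280 kN → 960 kN.
Block shear: A_gv = 3920, A_nv = 2464, A_nt = 512 mm²; R_n = min(0.6F_uA_nv, 0.6F_yA_gv) + U_bs·F_u·A_nt = 855.9 kN → 642 kN.
Bolt shear governs: 424 kN.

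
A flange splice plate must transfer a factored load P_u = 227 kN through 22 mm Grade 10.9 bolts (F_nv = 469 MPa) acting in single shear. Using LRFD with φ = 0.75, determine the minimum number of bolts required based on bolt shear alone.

A_b = π·22²/4 = 380.1 mm².
Per-bolt design strength φR_n = 0.75 × 469 × 380.1 × 1 / 1000 = 133.7 kN.
n ≥ 227 / 133.7 = 1.698 → use 2 bolts.

2 bolts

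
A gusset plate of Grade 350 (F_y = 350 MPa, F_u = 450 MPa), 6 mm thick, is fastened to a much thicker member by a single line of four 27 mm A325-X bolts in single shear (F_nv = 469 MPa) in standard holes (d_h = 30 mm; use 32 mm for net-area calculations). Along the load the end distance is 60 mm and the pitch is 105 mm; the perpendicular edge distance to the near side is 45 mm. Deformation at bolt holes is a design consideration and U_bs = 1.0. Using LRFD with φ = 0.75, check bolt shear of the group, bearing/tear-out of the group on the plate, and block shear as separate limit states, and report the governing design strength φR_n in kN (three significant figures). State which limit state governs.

378 kN (block shear governs)

Bolt shear: A_b = π·27²/4 = 572.6 mm²; R_n = 469 × 572.6 × 4 × 1 / 1000 = 1074 kN → 0.75 × 1074 = 806 kN.
Bearing: edge l_c = 45, r_n = 145.8 kN; interior l_c = 75, r_n = 175 kN; R_n = 145.8 + 3·175 = 670.7 kN → 503 kN.
Block shear: A_gv = 2250, A_nv = 1578, A_nt = 174 mm²; R_n = min(0.6F_uA_nv, 0.6F_yA_gv) + U_bs·F_u·A_nt = 504.4 kN → 378 kN.
Block shear governs: 378 kN.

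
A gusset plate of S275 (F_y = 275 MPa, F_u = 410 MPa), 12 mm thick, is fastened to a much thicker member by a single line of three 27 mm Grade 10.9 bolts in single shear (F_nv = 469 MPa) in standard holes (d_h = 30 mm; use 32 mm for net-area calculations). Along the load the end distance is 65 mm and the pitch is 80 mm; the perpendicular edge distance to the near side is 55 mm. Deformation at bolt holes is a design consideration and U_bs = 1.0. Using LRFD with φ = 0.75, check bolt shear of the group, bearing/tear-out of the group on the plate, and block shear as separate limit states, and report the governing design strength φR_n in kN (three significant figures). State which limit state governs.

465 kN (block shear governs)

Bolt shear: A_b = π·27²/4 = 572.6 mm²; R_n = 469 × 572.6 × 3 × 1 / 1000 = 805.6 kN → 0.75 × 805.6 = 604 kN.
Bearing: edge l_c = 50, r_n = 295.2 kN; interior l_c = 50, r_n = 295.2 kN; R_n = 295.2 + 2·295.2 = 885.6 kN → 664 kN.
Block shear: A_gv = 2700, A_nv = 1740, A_nt = 468 mm²; R_n = min(0.6F_uA_nv, 0.6F_yA_gv) + U_bs·F_u·A_nt = 619.9 kN → 465 kN.
Block shear governs: 465 kN.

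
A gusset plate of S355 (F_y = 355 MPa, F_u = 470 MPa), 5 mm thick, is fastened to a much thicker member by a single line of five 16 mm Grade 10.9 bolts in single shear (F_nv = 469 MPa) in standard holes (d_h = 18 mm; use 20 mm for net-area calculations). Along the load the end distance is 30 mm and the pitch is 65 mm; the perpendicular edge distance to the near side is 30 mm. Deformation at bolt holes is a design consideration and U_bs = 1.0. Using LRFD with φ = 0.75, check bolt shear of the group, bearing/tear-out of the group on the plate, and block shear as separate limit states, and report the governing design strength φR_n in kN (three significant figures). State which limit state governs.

247 kN (block shear governs)

Bolt shear: A_b = π·16²/4 = 201.1 mm²; R_n = 469 × 201.1 × 5 × 1 / 1000 = 471.5 kN → 0.75 × 471.5 = 354 kN.
Bearing: edge l_c = 21, r_n = 59.22 kN; interior l_c = 47, r_n = 90.24 kN; R_n = 59.22 + 4·90.24 = 420.2 kN → 315 kN.
Block shear: A_gv = 1450, A_nv = 1000, A_nt = 100 mm²; R_n = min(0.6F_uA_nv, 0.6F_yA_gv) + U_bs·F_u·A_nt = 329 kN → 247 kN.
Block shear governs: 247 kN.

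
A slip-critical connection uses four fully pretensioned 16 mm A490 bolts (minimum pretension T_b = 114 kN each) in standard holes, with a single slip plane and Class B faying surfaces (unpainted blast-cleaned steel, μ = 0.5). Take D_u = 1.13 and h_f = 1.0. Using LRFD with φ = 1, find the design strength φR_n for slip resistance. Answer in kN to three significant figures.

258 kN

R_n = μ · D_u · h_f · T_b · n_s · n_b = 0.5 × 1.13 × 1.0 × 114 × 1 × 4 = 257.6 kN.
Design strength φR_n = 1 × 257.6 = 258 kN.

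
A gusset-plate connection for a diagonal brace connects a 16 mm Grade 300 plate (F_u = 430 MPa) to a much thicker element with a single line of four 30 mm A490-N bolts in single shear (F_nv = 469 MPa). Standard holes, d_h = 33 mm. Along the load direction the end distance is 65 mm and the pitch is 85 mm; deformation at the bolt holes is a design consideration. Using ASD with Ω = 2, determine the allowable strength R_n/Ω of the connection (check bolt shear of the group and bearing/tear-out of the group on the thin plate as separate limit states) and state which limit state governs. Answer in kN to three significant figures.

663 kN (bolt shear governs)

Bolt shear: A_b = π·30²/4 = 706.9 mm²; R_n = 469 × 706.9 × 4 × 1 / 1000 = 1326 kN → 1326 / 2 = 663 kN.
Bearing (1.2 l_c t F_u ≤ 2.4 d t F_u): upper limit = 2.4·30·16·430 / 1000 = 495.4 kN.
  Edge l_c = 65 − 33/2 = 48.5 → r_n = 400.4 kN; interior l_c = 85 − 33 = 52 → r_n = 429.3 kN.
  R_n,bearing = 1·400.4 + 3·429.3 = 1688 kN → 1688 / 2 = 844 kN.
Bolt shear governs: 663 kN.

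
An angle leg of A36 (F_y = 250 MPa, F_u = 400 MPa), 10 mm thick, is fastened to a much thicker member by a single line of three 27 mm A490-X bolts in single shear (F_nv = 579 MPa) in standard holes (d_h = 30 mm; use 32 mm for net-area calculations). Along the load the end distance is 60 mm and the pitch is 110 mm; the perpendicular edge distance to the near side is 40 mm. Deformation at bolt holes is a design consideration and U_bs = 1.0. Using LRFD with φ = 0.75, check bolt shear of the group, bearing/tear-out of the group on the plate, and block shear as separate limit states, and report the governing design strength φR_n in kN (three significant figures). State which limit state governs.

Bolt shear: A_b = π·27²/4 = 572.6 mm²; R_n = 579 × 572.6 × 3 × 1 / 1000 = 994.5 kN → 0.75 × 994.5 = 746 kN.
Bearing: edge l_c = 45, r_n = 216 kN; interior l_c = 80, r_n = 259.2 kN; R_n = 216 + 2·259.2 = 734.4 kN → 551 kN.
Block shear: A_gv = 2800, A_nv = 2000, A_nt = 240 mm²; R_n = min(0.6F_uA_nv, 0.6F_yA_gv) + U_bs·F_u·A_nt = 516 kN → 387 kN.
Block shear governs: 387 kN.

387 kN (block shear governs)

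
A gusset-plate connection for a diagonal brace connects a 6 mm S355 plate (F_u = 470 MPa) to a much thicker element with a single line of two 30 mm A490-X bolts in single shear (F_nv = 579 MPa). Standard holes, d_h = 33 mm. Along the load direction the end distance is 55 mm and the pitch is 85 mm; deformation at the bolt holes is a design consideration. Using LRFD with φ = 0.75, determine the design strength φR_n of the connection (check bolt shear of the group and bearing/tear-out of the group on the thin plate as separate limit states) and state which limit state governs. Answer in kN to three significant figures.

Bolt shear: A_b = π·30²/4 = 706.9 mm²; R_n = 579 × 706.9 × 2 × 1 / 1000 = 818.5 kN → 0.75 × 818.5 = 614 kN.
Bearing (1.2 l_c t F_u ≤ 2.4 d t F_u): upper limit = 2.4·30·6·470 / 1000 = 203 kN.
  Edge l_c = 55 − 33/2 = 38.5 → r_n = 130.3 kN; interior l_c = 85 − 33 = 52 → r_n = 176 kN.
  R_n,bearing = 1·130.3 + 1·176 = 306.3 kN → 0.75 × 306.3 = 230 kN.
Bearing governs: 230 kN.

230 kN (bearing governs)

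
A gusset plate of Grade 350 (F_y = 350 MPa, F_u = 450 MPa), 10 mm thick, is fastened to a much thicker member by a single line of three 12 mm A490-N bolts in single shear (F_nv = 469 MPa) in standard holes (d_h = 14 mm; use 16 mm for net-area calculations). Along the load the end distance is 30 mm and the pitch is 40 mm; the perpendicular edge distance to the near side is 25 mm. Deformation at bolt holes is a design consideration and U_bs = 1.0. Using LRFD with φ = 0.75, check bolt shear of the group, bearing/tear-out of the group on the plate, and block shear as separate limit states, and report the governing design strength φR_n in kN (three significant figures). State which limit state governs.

119 kN (bolt shear governs)

Bolt shear: A_b = π·12²/4 = 113.1 mm²; R_n = 469 × 113.1 × 3 × 1 / 1000 = 159.1 kN → 0.75 × 159.1 = 119 kN.
Bearing: edge l_c = 23, r_n = 124.2 kN; interior l_c = 26, r_n = 129.6 kN; R_n = 124.2 + 2·129.6 = 383.4 kN → 288 kN.
Block shear: A_gv = 1100, A_nv = 700, A_nt = 170 mm²; R_n = min(0.6F_uA_nv, 0.6F_yA_gv) + U_bs·F_u·A_nt = 265.5 kN → 199 kN.
Bolt shear governs: 119 kN.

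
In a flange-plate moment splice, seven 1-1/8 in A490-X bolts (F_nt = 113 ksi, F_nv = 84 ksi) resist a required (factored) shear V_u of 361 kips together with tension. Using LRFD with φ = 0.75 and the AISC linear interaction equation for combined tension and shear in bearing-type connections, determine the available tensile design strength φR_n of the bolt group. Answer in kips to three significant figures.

281 kips

A_b = π·1.125²/4 = 0.994 in²; f_rv = 361 / (7 × 0.994) = 51.88 ksi.
F'_nt = 1.3 F_nt − (F_nt / φF_nv) f_rv = 1.3·113 − (113/(0.75·84))·51.88 = 53.84 ksi, capped at F_nt → F'_nt = 53.84 ksi.
R_n = F'_nt · A_b · n = 53.84 × 0.994 × 7 = 374.6 kips.
Design strength φR_n = 0.75 × 374.6 = 281 kips.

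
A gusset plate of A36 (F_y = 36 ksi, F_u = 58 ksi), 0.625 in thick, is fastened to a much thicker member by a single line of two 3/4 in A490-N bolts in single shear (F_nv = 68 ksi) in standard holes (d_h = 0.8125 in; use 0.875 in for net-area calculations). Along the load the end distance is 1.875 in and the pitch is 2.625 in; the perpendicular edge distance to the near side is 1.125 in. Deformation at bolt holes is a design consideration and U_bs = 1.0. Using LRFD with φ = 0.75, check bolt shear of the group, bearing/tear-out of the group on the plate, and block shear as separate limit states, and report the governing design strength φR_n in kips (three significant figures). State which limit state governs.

45.1 kips (bolt shear governs)

Bolt shear: A_b = π·0.75²/4 = 0.4418 in²; R_n = 68 × 0.4418 × 2 × 1 = 60.08 kips → 0.75 × 60.08 = 45.1 kips.
Bearing: edge l_c = 1.469, r_n = 63.89 kips; interior l_c = 1.812, r_n = 65.25 kips; R_n = 63.89 + 1·65.25 = 129.1 kips → 96.9 kips.
Block shear: A_gv = 2.812, A_nv = 1.992, A_nt = 0.4297 in²; R_n = min(0.6F_uA_nv, 0.6F_yA_gv) + U_bs·F_u·A_nt = 85.67 kips → 64.3 kips.
Bolt shear governs: 45.1 kips.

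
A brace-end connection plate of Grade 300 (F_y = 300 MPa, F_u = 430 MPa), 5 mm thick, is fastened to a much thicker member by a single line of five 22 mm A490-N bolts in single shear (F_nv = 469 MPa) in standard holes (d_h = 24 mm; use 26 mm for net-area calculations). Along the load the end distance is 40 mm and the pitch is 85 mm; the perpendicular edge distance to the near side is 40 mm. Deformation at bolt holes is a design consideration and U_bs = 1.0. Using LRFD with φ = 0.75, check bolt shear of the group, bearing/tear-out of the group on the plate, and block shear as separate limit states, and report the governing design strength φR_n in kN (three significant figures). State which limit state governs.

298 kN (block shear governs)

Bolt shear: A_b = π·22²/4 = 380.1 mm²; R_n = 469 × 380.1 × 5 × 1 / 1000 = 891.4 kN → 0.75 × 891.4 = 669 kN.
Bearing: edge l_c = 28, r_n = 72.24 kN; interior l_c = 61, r_n = 113.5 kN; R_n = 72.24 + 4·113.5 = 526.3 kN → 395 kN.
Block shear: A_gv = 1900, A_nv = 1315, A_nt = 135 mm²; R_n = min(0.6F_uA_nv, 0.6F_yA_gv) + U_bs·F_u·A_nt = 397.3 kN → 298 kN.
Block shear governs: 298 kN.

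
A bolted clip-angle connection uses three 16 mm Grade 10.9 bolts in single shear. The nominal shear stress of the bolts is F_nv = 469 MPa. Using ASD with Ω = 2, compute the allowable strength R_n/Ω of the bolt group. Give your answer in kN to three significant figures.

A_b = π × 16² / 4 = 201.1 mm².
R_n = F_nv · A_b · n · n_s = 469 × 201.1 × 3 × 1 / 1000 = 282.9 kN.
Allowable strength R_n/Ω = 282.9 / 2 = 141 kN.

141 kN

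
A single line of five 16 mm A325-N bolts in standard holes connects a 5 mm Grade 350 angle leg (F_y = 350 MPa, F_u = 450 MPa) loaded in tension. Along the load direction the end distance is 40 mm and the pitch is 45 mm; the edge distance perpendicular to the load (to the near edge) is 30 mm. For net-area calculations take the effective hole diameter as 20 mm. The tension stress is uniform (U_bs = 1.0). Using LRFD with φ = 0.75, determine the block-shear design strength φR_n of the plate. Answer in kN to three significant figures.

165 kN

Shear plane L_v = 40 + 4·45 = 220 mm; A_gv = 220 × 5 = 1100 mm².
A_nv = (220 − 4.5·20) × 5 = 650 mm².
A_nt = (30 − 0.5·20) × 5 = 100 mm².
0.6 F_u A_nv = 175.5 kN; 0.6 F_y A_gv = 231 kN → shear rupture governs the shear term.
R_n = 175.5 + 1.0 × 450 × 100 / 1000 = 220.5 kN.
Design strength φR_n = 0.75 × 220.5 = 165 kN.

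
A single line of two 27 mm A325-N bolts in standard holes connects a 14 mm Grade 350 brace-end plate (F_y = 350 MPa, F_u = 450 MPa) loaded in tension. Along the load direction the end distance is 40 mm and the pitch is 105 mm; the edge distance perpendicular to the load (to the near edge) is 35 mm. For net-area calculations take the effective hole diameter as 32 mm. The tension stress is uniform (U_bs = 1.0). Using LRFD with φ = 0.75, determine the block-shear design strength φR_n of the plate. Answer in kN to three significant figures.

Shear plane L_v = 40 + 1·105 = 145 mm; A_gv = 145 × 14 = 2030 mm².
A_nv = (145 − 1.5·32) × 14 = 1358 mm².
A_nt = (35 − 0.5·32) × 14 = 266 mm².
0.6 F_u A_nv = 366.7 kN; 0.6 F_y A_gv = 426.3 kN → shear rupture governs the shear term.
R_n = 366.7 + 1.0 × 450 × 266 / 1000 = 486.4 kN.
Design strength φR_n = 0.75 × 486.4 = 365 kN.

365 kN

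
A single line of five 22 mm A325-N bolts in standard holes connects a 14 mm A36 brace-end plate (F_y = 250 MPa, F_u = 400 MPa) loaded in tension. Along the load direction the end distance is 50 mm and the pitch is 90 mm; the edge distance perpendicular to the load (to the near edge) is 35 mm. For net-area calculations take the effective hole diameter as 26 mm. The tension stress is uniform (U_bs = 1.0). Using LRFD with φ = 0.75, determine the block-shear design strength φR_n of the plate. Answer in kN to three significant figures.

738 kN

Shear plane L_v = 50 + 4·90 = 410 mm; A_gv = 410 × 14 = 5740 mm².
A_nv = (410 − 4.5·26) × 14 = 4102 mm².
A_nt = (35 − 0.5·26) × 14 = 308 mm².
0.6 F_u A_nv = 984.5 kN; 0.6 F_y A_gv = 861 kN → shear yielding governs the shear term.
R_n = 861 + 1.0 × 400 × 308 / 1000 = 984.2 kN.
Design strength φR_n = 0.75 × 984.2 = 738 kN.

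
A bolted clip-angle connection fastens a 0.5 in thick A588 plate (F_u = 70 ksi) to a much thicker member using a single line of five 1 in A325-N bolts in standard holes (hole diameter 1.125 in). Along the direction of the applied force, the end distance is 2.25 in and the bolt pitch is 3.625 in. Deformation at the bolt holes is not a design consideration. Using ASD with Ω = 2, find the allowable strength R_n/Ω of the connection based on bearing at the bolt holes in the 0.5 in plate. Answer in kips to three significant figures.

254 kips

Per bolt r_n = 1.5 l_c t F_u ≤ 3.0 d t F_u; upper limit = 3.0 × 1 × 0.5 × 70 = 105 kips.
Edge bolt: l_c = 2.25 − 1.125/2 = 1.688 in → 1.5 × 1.688 × 0.5 × 70 = 88.59 → r_n = 88.59 kips.
Interior bolts: l_c = 3.625 − 1.125 = 2.5 in → 1.5 × 2.5 × 0.5 × 70 = 131.2 → r_n = 105 kips.
R_n = 1 × 88.59 + 4 × 105 = 508.6 kips.
Allowable strength R_n/Ω = 508.6 / 2 = 254 kips.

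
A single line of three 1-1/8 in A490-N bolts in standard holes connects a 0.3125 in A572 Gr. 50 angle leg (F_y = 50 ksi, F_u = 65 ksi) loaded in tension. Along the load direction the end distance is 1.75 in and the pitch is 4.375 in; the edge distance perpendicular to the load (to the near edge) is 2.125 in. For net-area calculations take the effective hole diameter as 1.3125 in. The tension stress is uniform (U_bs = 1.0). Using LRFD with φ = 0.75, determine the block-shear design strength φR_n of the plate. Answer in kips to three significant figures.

88.4 kips

Shear plane L_v = 1.75 + 2·4.375 = 10.5 in; A_gv = 10.5 × 0.3125 = 3.281 in².
A_nv = (10.5 − 2.5·1.3125) × 0.3125 = 2.256 in².
A_nt = (2.125 − 0.5·1.3125) × 0.3125 = 0.459 in².
0.6 F_u A_nv = 87.98 kips; 0.6 F_y A_gv = 98.44 kips → shear rupture governs the shear term.
R_n = 87.98 + 1.0 × 65 × 0.459 = 117.8 kips.
Design strength φR_n = 0.75 × 117.8 = 88.4 kips.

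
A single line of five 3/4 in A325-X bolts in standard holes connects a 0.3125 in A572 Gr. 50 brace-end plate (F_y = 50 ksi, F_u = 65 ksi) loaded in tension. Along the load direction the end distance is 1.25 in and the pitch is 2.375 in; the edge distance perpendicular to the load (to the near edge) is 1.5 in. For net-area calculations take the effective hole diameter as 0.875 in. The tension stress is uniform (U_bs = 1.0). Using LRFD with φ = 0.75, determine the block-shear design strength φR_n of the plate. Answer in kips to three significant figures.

Shear plane L_v = 1.25 + 4·2.375 = 10.75 in; A_gv = 10.75 × 0.3125 = 3.359 in².
A_nv = (10.75 − 4.5·0.875) × 0.3125 = 2.129 in².
A_nt = (1.5 − 0.5·0.875) × 0.3125 = 0.332 in².
0.6 F_u A_nv = 83.03 kips; 0.6 F_y A_gv = 100.8 kips → shear rupture governs the shear term.
R_n = 83.03 + 1.0 × 65 × 0.332 = 104.6 kips.
Design strength φR_n = 0.75 × 104.6 = 78.5 kips.

78.5 kips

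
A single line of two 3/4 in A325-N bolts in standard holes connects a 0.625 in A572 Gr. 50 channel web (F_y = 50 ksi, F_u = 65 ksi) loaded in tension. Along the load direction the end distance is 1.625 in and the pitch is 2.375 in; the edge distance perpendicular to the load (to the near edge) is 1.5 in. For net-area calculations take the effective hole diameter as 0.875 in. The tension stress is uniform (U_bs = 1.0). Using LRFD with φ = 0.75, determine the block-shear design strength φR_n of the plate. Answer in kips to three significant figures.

Shear plane L_v = 1.625 + 1·2.375 = 4 in; A_gv = 4 × 0.625 = 2.5 in².
A_nv = (4 − 1.5·0.875) × 0.625 = 1.68 in².
A_nt = (1.5 − 0.5·0.875) × 0.625 = 0.6641 in².
0.6 F_u A_nv = 65.51 kips; 0.6 F_y A_gv = 75 kips → shear rupture governs the shear term.
R_n = 65.51 + 1.0 × 65 × 0.6641 = 108.7 kips.
Design strength φR_n = 0.75 × 108.7 = 81.5 kips.

81.5 kips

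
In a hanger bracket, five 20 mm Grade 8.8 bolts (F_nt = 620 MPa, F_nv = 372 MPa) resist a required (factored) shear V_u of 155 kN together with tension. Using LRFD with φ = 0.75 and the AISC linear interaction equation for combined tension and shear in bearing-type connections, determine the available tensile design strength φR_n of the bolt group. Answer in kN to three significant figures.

691 kN

A_b = π·20²/4 = 314.2 mm²; f_rv = 155 × 1000 / (5 × 314.2) = 98.68 MPa.
F'_nt = 1.3 F_nt − (F_nt / φF_nv) f_rv = 1.3·620 − (620/(0.75·372))·98.68 = 586.7 MPa, capped at F_nt → F'_nt = 586.7 MPa.
R_n = F'_nt · A_b · n = 586.7 × 314.2 × 5 / 1000 = 921.6 kN.
Design strength φR_n = 0.75 × 921.6 = 691 kN.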